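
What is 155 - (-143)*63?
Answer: 9164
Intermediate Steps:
155 - (-143)*63 = 155 - 143*(-63) = 155 + 9009 = 9164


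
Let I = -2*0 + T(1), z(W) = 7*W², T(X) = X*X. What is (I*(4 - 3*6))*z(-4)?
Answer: -1568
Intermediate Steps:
T(X) = X²
I = 1 (I = -2*0 + 1² = 0 + 1 = 1)
(I*(4 - 3*6))*z(-4) = (1*(4 - 3*6))*(7*(-4)²) = (1*(4 - 18))*(7*16) = (1*(-14))*112 = -14*112 = -1568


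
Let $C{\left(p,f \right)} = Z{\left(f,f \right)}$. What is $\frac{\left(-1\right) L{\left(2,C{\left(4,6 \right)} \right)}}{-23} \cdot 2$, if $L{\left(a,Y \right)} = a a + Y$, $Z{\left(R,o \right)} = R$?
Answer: $\frac{20}{23} \approx 0.86957$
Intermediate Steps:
$C{\left(p,f \right)} = f$
$L{\left(a,Y \right)} = Y + a^{2}$ ($L{\left(a,Y \right)} = a^{2} + Y = Y + a^{2}$)
$\frac{\left(-1\right) L{\left(2,C{\left(4,6 \right)} \right)}}{-23} \cdot 2 = \frac{\left(-1\right) \left(6 + 2^{2}\right)}{-23} \cdot 2 = - (6 + 4) \left(- \frac{1}{23}\right) 2 = \left(-1\right) 10 \left(- \frac{1}{23}\right) 2 = \left(-10\right) \left(- \frac{1}{23}\right) 2 = \frac{10}{23} \cdot 2 = \frac{20}{23}$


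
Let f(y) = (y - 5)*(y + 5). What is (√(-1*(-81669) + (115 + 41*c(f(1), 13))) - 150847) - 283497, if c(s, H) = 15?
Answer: -434344 + √82399 ≈ -4.3406e+5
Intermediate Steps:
f(y) = (-5 + y)*(5 + y)
(√(-1*(-81669) + (115 + 41*c(f(1), 13))) - 150847) - 283497 = (√(-1*(-81669) + (115 + 41*15)) - 150847) - 283497 = (√(81669 + (115 + 615)) - 150847) - 283497 = (√(81669 + 730) - 150847) - 283497 = (√82399 - 150847) - 283497 = (-150847 + √82399) - 283497 = -434344 + √82399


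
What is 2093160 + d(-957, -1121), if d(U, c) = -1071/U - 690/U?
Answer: 667718627/319 ≈ 2.0932e+6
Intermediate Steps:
d(U, c) = -1761/U
2093160 + d(-957, -1121) = 2093160 - 1761/(-957) = 2093160 - 1761*(-1/957) = 2093160 + 587/319 = 667718627/319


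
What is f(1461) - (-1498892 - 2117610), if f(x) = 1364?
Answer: 3617866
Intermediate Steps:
f(1461) - (-1498892 - 2117610) = 1364 - (-1498892 - 2117610) = 1364 - 1*(-3616502) = 1364 + 3616502 = 3617866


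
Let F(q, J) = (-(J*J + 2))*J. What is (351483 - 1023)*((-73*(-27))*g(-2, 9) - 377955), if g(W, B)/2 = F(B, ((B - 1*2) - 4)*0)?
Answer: -132458109300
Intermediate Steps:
F(q, J) = J*(-2 - J²) (F(q, J) = (-(J² + 2))*J = (-(2 + J²))*J = (-2 - J²)*J = J*(-2 - J²))
g(W, B) = 0 (g(W, B) = 2*(-((B - 1*2) - 4)*0*(2 + (((B - 1*2) - 4)*0)²)) = 2*(-((B - 2) - 4)*0*(2 + (((B - 2) - 4)*0)²)) = 2*(-((-2 + B) - 4)*0*(2 + (((-2 + B) - 4)*0)²)) = 2*(-(-6 + B)*0*(2 + ((-6 + B)*0)²)) = 2*(-1*0*(2 + 0²)) = 2*(-1*0*(2 + 0)) = 2*(-1*0*2) = 2*0 = 0)
(351483 - 1023)*((-73*(-27))*g(-2, 9) - 377955) = (351483 - 1023)*(-73*(-27)*0 - 377955) = 350460*(1971*0 - 377955) = 350460*(0 - 377955) = 350460*(-377955) = -132458109300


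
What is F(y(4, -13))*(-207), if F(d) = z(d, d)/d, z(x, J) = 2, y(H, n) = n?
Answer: 414/13 ≈ 31.846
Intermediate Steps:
F(d) = 2/d
F(y(4, -13))*(-207) = (2/(-13))*(-207) = (2*(-1/13))*(-207) = -2/13*(-207) = 414/13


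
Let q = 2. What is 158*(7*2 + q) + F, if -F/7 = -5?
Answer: 2563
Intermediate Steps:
F = 35 (F = -7*(-5) = 35)
158*(7*2 + q) + F = 158*(7*2 + 2) + 35 = 158*(14 + 2) + 35 = 158*16 + 35 = 2528 + 35 = 2563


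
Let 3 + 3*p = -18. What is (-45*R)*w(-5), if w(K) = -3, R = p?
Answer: -945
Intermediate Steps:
p = -7 (p = -1 + (1/3)*(-18) = -1 - 6 = -7)
R = -7
(-45*R)*w(-5) = -45*(-7)*(-3) = 315*(-3) = -945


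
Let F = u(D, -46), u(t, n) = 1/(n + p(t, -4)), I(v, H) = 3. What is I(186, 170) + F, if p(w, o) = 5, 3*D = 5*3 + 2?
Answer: 122/41 ≈ 2.9756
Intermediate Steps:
D = 17/3 (D = (5*3 + 2)/3 = (15 + 2)/3 = (⅓)*17 = 17/3 ≈ 5.6667)
u(t, n) = 1/(5 + n) (u(t, n) = 1/(n + 5) = 1/(5 + n))
F = -1/41 (F = 1/(5 - 46) = 1/(-41) = -1/41 ≈ -0.024390)
I(186, 170) + F = 3 - 1/41 = 122/41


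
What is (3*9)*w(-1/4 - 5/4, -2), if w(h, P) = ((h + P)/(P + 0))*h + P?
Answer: -999/8 ≈ -124.88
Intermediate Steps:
w(h, P) = P + h*(P + h)/P (w(h, P) = ((P + h)/P)*h + P = h*(P + h)/P + P = P + h*(P + h)/P)
(3*9)*w(-1/4 - 5/4, -2) = (3*9)*(-2 + (-1/4 - 5/4) + (-1/4 - 5/4)**2/(-2)) = 27*(-2 + (-1*1/4 - 5*1/4) - (-1*1/4 - 5*1/4)**2/2) = 27*(-2 + (-1/4 - 5/4) - (-1/4 - 5/4)**2/2) = 27*(-2 - 3/2 - (-3/2)**2/2) = 27*(-2 - 3/2 - 1/2*9/4) = 27*(-2 - 3/2 - 9/8) = 27*(-37/8) = -999/8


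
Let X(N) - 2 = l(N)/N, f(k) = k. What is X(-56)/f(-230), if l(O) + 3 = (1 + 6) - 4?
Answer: -1/115 ≈ -0.0086956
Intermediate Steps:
l(O) = 0 (l(O) = -3 + ((1 + 6) - 4) = -3 + (7 - 4) = -3 + 3 = 0)
X(N) = 2 (X(N) = 2 + 0/N = 2 + 0 = 2)
X(-56)/f(-230) = 2/(-230) = 2*(-1/230) = -1/115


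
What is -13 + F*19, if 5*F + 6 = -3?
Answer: -236/5 ≈ -47.200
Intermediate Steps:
F = -9/5 (F = -6/5 + (⅕)*(-3) = -6/5 - ⅗ = -9/5 ≈ -1.8000)
-13 + F*19 = -13 - 9/5*19 = -13 - 171/5 = -236/5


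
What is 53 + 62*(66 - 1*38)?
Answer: 1789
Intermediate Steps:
53 + 62*(66 - 1*38) = 53 + 62*(66 - 38) = 53 + 62*28 = 53 + 1736 = 1789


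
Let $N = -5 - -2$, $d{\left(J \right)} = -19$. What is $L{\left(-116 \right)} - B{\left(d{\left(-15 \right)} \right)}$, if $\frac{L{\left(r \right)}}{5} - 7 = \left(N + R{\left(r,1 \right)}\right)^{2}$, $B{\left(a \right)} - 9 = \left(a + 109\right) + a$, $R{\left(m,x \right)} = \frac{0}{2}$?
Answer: $0$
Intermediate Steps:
$R{\left(m,x \right)} = 0$ ($R{\left(m,x \right)} = 0 \cdot \frac{1}{2} = 0$)
$B{\left(a \right)} = 118 + 2 a$ ($B{\left(a \right)} = 9 + \left(\left(a + 109\right) + a\right) = 9 + \left(\left(109 + a\right) + a\right) = 9 + \left(109 + 2 a\right) = 118 + 2 a$)
$N = -3$ ($N = -5 + 2 = -3$)
$L{\left(r \right)} = 80$ ($L{\left(r \right)} = 35 + 5 \left(-3 + 0\right)^{2} = 35 + 5 \left(-3\right)^{2} = 35 + 5 \cdot 9 = 35 + 45 = 80$)
$L{\left(-116 \right)} - B{\left(d{\left(-15 \right)} \right)} = 80 - \left(118 + 2 \left(-19\right)\right) = 80 - \left(118 - 38\right) = 80 - 80 = 0$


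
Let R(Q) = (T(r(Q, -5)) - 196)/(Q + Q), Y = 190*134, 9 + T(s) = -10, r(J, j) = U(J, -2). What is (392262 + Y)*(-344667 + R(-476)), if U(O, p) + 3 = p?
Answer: -68532049656109/476 ≈ -1.4397e+11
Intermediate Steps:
U(O, p) = -3 + p
r(J, j) = -5 (r(J, j) = -3 - 2 = -5)
T(s) = -19 (T(s) = -9 - 10 = -19)
Y = 25460
R(Q) = -215/(2*Q) (R(Q) = (-19 - 196)/(Q + Q) = -215*1/(2*Q) = -215/(2*Q))
(392262 + Y)*(-344667 + R(-476)) = (392262 + 25460)*(-344667 - 215/2/(-476)) = 417722*(-344667 - 215/2*(-1/476)) = 417722*(-344667 + 215/952) = 417722*(-328122769/952) = -68532049656109/476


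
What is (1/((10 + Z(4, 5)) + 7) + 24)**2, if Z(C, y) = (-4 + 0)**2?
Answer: 628849/1089 ≈ 577.46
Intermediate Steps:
Z(C, y) = 16 (Z(C, y) = (-4)**2 = 16)
(1/((10 + Z(4, 5)) + 7) + 24)**2 = (1/((10 + 16) + 7) + 24)**2 = (1/(26 + 7) + 24)**2 = (1/33 + 24)**2 = (793/33)**2 = 628849/1089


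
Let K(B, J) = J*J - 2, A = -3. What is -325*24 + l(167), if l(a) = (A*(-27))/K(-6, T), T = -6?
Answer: -265119/34 ≈ -7797.6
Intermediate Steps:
K(B, J) = -2 + J² (K(B, J) = J² - 2 = -2 + J²)
l(a) = 81/34 (l(a) = (-3*(-27))/(-2 + (-6)²) = 81/(-2 + 36) = 81/34)
-325*24 + l(167) = -325*24 + 81/34 = -7800 + 81/34 = -265119/34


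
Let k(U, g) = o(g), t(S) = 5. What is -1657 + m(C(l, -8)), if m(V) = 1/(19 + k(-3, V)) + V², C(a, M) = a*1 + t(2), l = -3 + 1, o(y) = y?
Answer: -36255/22 ≈ -1648.0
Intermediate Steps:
k(U, g) = g
l = -2
C(a, M) = 5 + a (C(a, M) = a*1 + 5 = a + 5 = 5 + a)
m(V) = V² + 1/(19 + V) (m(V) = 1/(19 + V) + V² = V² + 1/(19 + V))
-1657 + m(C(l, -8)) = -1657 + (1 + (5 - 2)³ + 19*(5 - 2)²)/(19 + (5 - 2)) = -1657 + (1 + 3³ + 19*3²)/(19 + 3) = -1657 + (1 + 27 + 19*9)/22 = -1657 + (1 + 27 + 171)/22 = -1657 + (1/22)*199 = -1657 + 199/22 = -36255/22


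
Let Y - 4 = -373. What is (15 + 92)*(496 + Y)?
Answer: 13589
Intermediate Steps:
Y = -369 (Y = 4 - 373 = -369)
(15 + 92)*(496 + Y) = (15 + 92)*(496 - 369) = 107*127 = 13589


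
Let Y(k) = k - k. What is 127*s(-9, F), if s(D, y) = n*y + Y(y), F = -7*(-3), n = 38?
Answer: 101346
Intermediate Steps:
F = 21
Y(k) = 0
s(D, y) = 38*y (s(D, y) = 38*y + 0 = 38*y)
127*s(-9, F) = 127*(38*21) = 127*798 = 101346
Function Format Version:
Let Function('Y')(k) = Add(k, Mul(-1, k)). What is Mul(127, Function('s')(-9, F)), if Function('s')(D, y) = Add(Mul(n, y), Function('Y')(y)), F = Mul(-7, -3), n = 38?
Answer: 101346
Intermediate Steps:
F = 21
Function('Y')(k) = 0
Function('s')(D, y) = Mul(38, y) (Function('s')(D, y) = Add(Mul(38, y), 0) = Mul(38, y))
Mul(127, Function('s')(-9, F)) = Mul(127, Mul(38, 21)) = Mul(127, 798) = 101346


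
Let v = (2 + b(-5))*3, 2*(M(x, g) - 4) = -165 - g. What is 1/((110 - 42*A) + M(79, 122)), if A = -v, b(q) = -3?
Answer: -2/311 ≈ -0.0064309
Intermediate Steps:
M(x, g) = -157/2 - g/2 (M(x, g) = 4 + (-165 - g)/2 = 4 + (-165/2 - g/2) = -157/2 - g/2)
v = -3 (v = (2 - 3)*3 = -1*3 = -3)
A = 3 (A = -1*(-3) = 3)
1/((110 - 42*A) + M(79, 122)) = 1/((110 - 42*3) + (-157/2 - 1/2*122)) = 1/((110 - 126) + (-157/2 - 61)) = 1/(-16 - 279/2) = 1/(-311/2) = -2/311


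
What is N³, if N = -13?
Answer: -2197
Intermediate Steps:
N³ = (-13)³ = -2197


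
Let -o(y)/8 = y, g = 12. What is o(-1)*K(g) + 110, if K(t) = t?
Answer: 206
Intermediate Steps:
o(y) = -8*y
o(-1)*K(g) + 110 = -8*(-1)*12 + 110 = 8*12 + 110 = 96 + 110 = 206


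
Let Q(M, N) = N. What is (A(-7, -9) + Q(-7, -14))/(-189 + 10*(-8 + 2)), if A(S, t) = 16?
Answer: -2/249 ≈ -0.0080321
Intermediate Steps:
(A(-7, -9) + Q(-7, -14))/(-189 + 10*(-8 + 2)) = (16 - 14)/(-189 + 10*(-8 + 2)) = 2/(-189 + 10*(-6)) = 2/(-189 - 60) = 2/(-249) = 2*(-1/249) = -2/249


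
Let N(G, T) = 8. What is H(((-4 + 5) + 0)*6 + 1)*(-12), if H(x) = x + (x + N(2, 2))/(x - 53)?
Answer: -1842/23 ≈ -80.087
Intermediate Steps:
H(x) = x + (8 + x)/(-53 + x) (H(x) = x + (x + 8)/(x - 53) = x + (8 + x)/(-53 + x))
H(((-4 + 5) + 0)*6 + 1)*(-12) = ((8 + (((-4 + 5) + 0)*6 + 1)² - 52*(((-4 + 5) + 0)*6 + 1))/(-53 + (((-4 + 5) + 0)*6 + 1)))*(-12) = ((8 + ((1 + 0)*6 + 1)² - 52*((1 + 0)*6 + 1))/(-53 + ((1 + 0)*6 + 1)))*(-12) = ((8 + (1*6 + 1)² - 52*(1*6 + 1))/(-53 + (1*6 + 1)))*(-12) = ((8 + (6 + 1)² - 52*(6 + 1))/(-53 + (6 + 1)))*(-12) = ((8 + 7² - 52*7)/(-53 + 7))*(-12) = ((8 + 49 - 364)/(-46))*(-12) = -1/46*(-307)*(-12) = (307/46)*(-12) = -1842/23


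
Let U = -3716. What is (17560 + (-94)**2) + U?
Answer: 22680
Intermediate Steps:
(17560 + (-94)**2) + U = (17560 + (-94)**2) - 3716 = (17560 + 8836) - 3716 = 26396 - 3716 = 22680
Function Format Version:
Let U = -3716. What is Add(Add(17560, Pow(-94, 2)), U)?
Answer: 22680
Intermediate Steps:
Add(Add(17560, Pow(-94, 2)), U) = Add(Add(17560, Pow(-94, 2)), -3716) = Add(Add(17560, 8836), -3716) = Add(26396, -3716) = 22680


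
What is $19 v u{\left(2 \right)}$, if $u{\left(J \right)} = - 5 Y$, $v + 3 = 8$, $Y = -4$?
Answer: $1900$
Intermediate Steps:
$v = 5$ ($v = -3 + 8 = 5$)
$u{\left(J \right)} = 20$ ($u{\left(J \right)} = \left(-5\right) \left(-4\right) = 20$)
$19 v u{\left(2 \right)} = 19 \cdot 5 \cdot 20 = 95 \cdot 20 = 1900$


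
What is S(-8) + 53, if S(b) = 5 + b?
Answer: 50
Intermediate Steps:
S(-8) + 53 = (5 - 8) + 53 = -3 + 53 = 50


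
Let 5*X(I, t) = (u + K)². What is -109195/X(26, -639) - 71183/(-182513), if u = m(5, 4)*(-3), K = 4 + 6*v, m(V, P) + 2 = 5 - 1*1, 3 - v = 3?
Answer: -99647250443/730052 ≈ -1.3649e+5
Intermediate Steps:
v = 0 (v = 3 - 1*3 = 3 - 3 = 0)
m(V, P) = 2 (m(V, P) = -2 + (5 - 1*1) = -2 + (5 - 1) = -2 + 4 = 2)
K = 4 (K = 4 + 6*0 = 4 + 0 = 4)
u = -6 (u = 2*(-3) = -6)
X(I, t) = ⅘ (X(I, t) = (-6 + 4)²/5 = (⅕)*(-2)² = (⅕)*4 = ⅘)
-109195/X(26, -639) - 71183/(-182513) = -109195/⅘ - 71183/(-182513) = -109195*5/4 - 71183*(-1/182513) = -545975/4 + 71183/182513 = -99647250443/730052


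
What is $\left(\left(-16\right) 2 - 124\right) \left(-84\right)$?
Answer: $13104$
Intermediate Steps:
$\left(\left(-16\right) 2 - 124\right) \left(-84\right) = \left(-32 - 124\right) \left(-84\right) = \left(-156\right) \left(-84\right) = 13104$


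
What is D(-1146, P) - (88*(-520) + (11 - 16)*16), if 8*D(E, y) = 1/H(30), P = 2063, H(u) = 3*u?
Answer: 33004801/720 ≈ 45840.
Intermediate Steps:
D(E, y) = 1/720 (D(E, y) = 1/(8*((3*30))) = (⅛)/90 = (⅛)*(1/90) = 1/720)
D(-1146, P) - (88*(-520) + (11 - 16)*16) = 1/720 - (88*(-520) + (11 - 16)*16) = 1/720 - (-45760 - 5*16) = 1/720 - (-45760 - 80) = 1/720 - 1*(-45840) = 1/720 + 45840 = 33004801/720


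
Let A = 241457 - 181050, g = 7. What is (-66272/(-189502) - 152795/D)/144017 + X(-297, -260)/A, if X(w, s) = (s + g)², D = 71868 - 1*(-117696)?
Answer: 165574392419423895505/156257436148752476316 ≈ 1.0596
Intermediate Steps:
D = 189564 (D = 71868 + 117696 = 189564)
A = 60407
X(w, s) = (7 + s)² (X(w, s) = (s + 7)² = (7 + s)²)
(-66272/(-189502) - 152795/D)/144017 + X(-297, -260)/A = (-66272/(-189502) - 152795/189564)/144017 + (7 - 260)²/60407 = (-66272*(-1/189502) - 152795*1/189564)*(1/144017) + (-253)²*(1/60407) = (33136/94751 - 152795/189564)*(1/144017) + 64009*(1/60407) = -8196086341/17961378564*1/144017 + 64009/60407 = -8196086341/2586743856651588 + 64009/60407 = 165574392419423895505/156257436148752476316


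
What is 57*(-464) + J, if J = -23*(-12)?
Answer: -26172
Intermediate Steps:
J = 276
57*(-464) + J = 57*(-464) + 276 = -26448 + 276 = -26172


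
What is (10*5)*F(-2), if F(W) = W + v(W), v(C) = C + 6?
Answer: 100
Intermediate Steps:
v(C) = 6 + C
F(W) = 6 + 2*W (F(W) = W + (6 + W) = 6 + 2*W)
(10*5)*F(-2) = (10*5)*(6 + 2*(-2)) = 50*(6 - 4) = 50*2 = 100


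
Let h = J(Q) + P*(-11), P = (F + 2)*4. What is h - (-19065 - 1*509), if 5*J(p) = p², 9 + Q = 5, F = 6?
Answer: 96126/5 ≈ 19225.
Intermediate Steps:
Q = -4 (Q = -9 + 5 = -4)
P = 32 (P = (6 + 2)*4 = 8*4 = 32)
J(p) = p²/5
h = -1744/5 (h = (⅕)*(-4)² + 32*(-11) = (⅕)*16 - 352 = 16/5 - 352 = -1744/5 ≈ -348.80)
h - (-19065 - 1*509) = -1744/5 - (-19065 - 1*509) = -1744/5 - (-19065 - 509) = -1744/5 - 1*(-19574) = -1744/5 + 19574 = 96126/5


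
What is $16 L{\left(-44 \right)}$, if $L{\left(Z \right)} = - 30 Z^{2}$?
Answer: $-929280$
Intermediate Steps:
$16 L{\left(-44 \right)} = 16 \left(- 30 \left(-44\right)^{2}\right) = 16 \left(\left(-30\right) 1936\right) = 16 \left(-58080\right) = -929280$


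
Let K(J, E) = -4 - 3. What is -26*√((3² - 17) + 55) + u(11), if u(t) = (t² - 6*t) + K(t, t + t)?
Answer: 48 - 26*√47 ≈ -130.25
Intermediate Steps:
K(J, E) = -7
u(t) = -7 + t² - 6*t (u(t) = (t² - 6*t) - 7 = -7 + t² - 6*t)
-26*√((3² - 17) + 55) + u(11) = -26*√((3² - 17) + 55) + (-7 + 11² - 6*11) = -26*√((9 - 17) + 55) + (-7 + 121 - 66) = -26*√(-8 + 55) + 48 = -26*√47 + 48 = 48 - 26*√47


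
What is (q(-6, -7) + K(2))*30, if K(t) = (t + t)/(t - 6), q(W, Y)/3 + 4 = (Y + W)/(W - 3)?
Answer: -260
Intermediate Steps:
q(W, Y) = -12 + 3*(W + Y)/(-3 + W) (q(W, Y) = -12 + 3*((Y + W)/(W - 3)) = -12 + 3*((W + Y)/(-3 + W)) = -12 + 3*(W + Y)/(-3 + W))
K(t) = 2*t/(-6 + t) (K(t) = (2*t)/(-6 + t) = 2*t/(-6 + t))
(q(-6, -7) + K(2))*30 = (3*(12 - 7 - 3*(-6))/(-3 - 6) + 2*2/(-6 + 2))*30 = (3*(12 - 7 + 18)/(-9) + 2*2/(-4))*30 = (3*(-⅑)*23 + 2*2*(-¼))*30 = (-23/3 - 1)*30 = -26/3*30 = -260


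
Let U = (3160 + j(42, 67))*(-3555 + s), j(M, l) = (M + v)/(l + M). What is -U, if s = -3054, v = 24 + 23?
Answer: 2276992161/109 ≈ 2.0890e+7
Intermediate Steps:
v = 47
j(M, l) = (47 + M)/(M + l) (j(M, l) = (M + 47)/(l + M) = (47 + M)/(M + l))
U = -2276992161/109 (U = (3160 + (47 + 42)/(42 + 67))*(-3555 - 3054) = (3160 + 89/109)*(-6609) = (344529/109)*(-6609) = -2276992161/109 ≈ -2.0890e+7)
-U = -1*(-2276992161/109) = 2276992161/109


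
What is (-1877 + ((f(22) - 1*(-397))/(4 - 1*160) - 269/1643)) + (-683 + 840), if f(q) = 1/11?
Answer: -31134523/18073 ≈ -1722.7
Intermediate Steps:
f(q) = 1/11
(-1877 + ((f(22) - 1*(-397))/(4 - 1*160) - 269/1643)) + (-683 + 840) = (-1877 + ((1/11 - 1*(-397))/(4 - 1*160) - 269/1643)) + (-683 + 840) = (-1877 + ((1/11 + 397)/(4 - 160) - 269*1/1643)) + 157 = (-1877 + ((4368/11)/(-156) - 269/1643)) + 157 = (-1877 + ((4368/11)*(-1/156) - 269/1643)) + 157 = (-1877 + (-28/11 - 269/1643)) + 157 = (-1877 - 48963/18073) + 157 = -33971984/18073 + 157 = -31134523/18073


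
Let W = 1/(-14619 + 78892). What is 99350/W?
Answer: 6385522550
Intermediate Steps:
W = 1/64273 ≈ 1.5559e-5
99350/W = 99350/(1/64273) = 99350*64273 = 6385522550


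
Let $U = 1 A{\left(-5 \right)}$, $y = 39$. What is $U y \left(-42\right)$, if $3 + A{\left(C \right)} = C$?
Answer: $13104$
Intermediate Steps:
$A{\left(C \right)} = -3 + C$
$U = -8$ ($U = 1 \left(-3 - 5\right) = 1 \left(-8\right) = -8$)
$U y \left(-42\right) = \left(-8\right) 39 \left(-42\right) = \left(-312\right) \left(-42\right) = 13104$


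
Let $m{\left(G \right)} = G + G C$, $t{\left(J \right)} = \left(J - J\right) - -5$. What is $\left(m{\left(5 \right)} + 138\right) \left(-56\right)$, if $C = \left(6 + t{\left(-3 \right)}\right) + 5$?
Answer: $-12488$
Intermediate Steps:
$t{\left(J \right)} = 5$ ($t{\left(J \right)} = 0 + 5 = 5$)
$C = 16$ ($C = \left(6 + 5\right) + 5 = 11 + 5 = 16$)
$m{\left(G \right)} = 17 G$ ($m{\left(G \right)} = G + G 16 = G + 16 G = 17 G$)
$\left(m{\left(5 \right)} + 138\right) \left(-56\right) = \left(17 \cdot 5 + 138\right) \left(-56\right) = \left(85 + 138\right) \left(-56\right) = 223 \left(-56\right) = -12488$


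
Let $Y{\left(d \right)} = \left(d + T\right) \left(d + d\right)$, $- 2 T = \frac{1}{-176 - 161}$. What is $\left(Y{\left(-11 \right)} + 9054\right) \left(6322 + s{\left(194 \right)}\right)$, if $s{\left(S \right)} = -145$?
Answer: $\frac{19350941157}{337} \approx 5.7421 \cdot 10^{7}$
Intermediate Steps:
$T = \frac{1}{674}$ ($T = - \frac{1}{2 \left(-176 - 161\right)} = - \frac{1}{2 \left(-337\right)} = \left(- \frac{1}{2}\right) \left(- \frac{1}{337}\right) = \frac{1}{674} \approx 0.0014837$)
$Y{\left(d \right)} = 2 d \left(\frac{1}{674} + d\right)$ ($Y{\left(d \right)} = \left(d + \frac{1}{674}\right) \left(d + d\right) = \left(\frac{1}{674} + d\right) 2 d = 2 d \left(\frac{1}{674} + d\right)$)
$\left(Y{\left(-11 \right)} + 9054\right) \left(6322 + s{\left(194 \right)}\right) = \left(\frac{1}{337} \left(-11\right) \left(1 + 674 \left(-11\right)\right) + 9054\right) \left(6322 - 145\right) = \left(\frac{1}{337} \left(-11\right) \left(1 - 7414\right) + 9054\right) 6177 = \left(\frac{1}{337} \left(-11\right) \left(-7413\right) + 9054\right) 6177 = \left(\frac{81543}{337} + 9054\right) 6177 = \frac{3132741}{337} \cdot 6177 = \frac{19350941157}{337}$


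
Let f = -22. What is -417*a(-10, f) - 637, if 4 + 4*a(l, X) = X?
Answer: 4147/2 ≈ 2073.5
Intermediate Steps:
a(l, X) = -1 + X/4
-417*a(-10, f) - 637 = -417*(-1 + (1/4)*(-22)) - 637 = -417*(-1 - 11/2) - 637 = -417*(-13/2) - 637 = 5421/2 - 637 = 4147/2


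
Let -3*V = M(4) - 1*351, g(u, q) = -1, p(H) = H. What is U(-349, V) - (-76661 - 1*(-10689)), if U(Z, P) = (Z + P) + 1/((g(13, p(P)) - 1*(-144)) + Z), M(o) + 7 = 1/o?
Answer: 27085805/412 ≈ 65742.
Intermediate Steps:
M(o) = -7 + 1/o
V = 477/4 (V = -((-7 + 1/4) - 1*351)/3 = -((-7 + 1/4) - 351)/3 = -(-27/4 - 351)/3 = -1/3*(-1431/4) = 477/4 ≈ 119.25)
U(Z, P) = P + Z + 1/(143 + Z) (U(Z, P) = (Z + P) + 1/((-1 - 1*(-144)) + Z) = (P + Z) + 1/((-1 + 144) + Z) = (P + Z) + 1/(143 + Z) = P + Z + 1/(143 + Z))
U(-349, V) - (-76661 - 1*(-10689)) = (1 + (-349)**2 + 143*(477/4) + 143*(-349) + (477/4)*(-349))/(143 - 349) - (-76661 - 1*(-10689)) = (1 + 121801 + 68211/4 - 49907 - 166473/4)/(-206) - (-76661 + 10689) = -1/206*94659/2 - 1*(-65972) = -94659/412 + 65972 = 27085805/412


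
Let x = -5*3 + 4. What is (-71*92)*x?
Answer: 71852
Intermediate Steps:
x = -11 (x = -15 + 4 = -11)
(-71*92)*x = -71*92*(-11) = -6532*(-11) = 71852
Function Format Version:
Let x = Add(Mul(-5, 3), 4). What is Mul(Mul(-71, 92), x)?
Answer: 71852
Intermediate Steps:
x = -11 (x = Add(-15, 4) = -11)
Mul(Mul(-71, 92), x) = Mul(Mul(-71, 92), -11) = Mul(-6532, -11) = 71852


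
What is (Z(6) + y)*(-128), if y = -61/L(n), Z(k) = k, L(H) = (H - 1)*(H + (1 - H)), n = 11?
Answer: 64/5 ≈ 12.800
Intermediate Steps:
L(H) = -1 + H (L(H) = (-1 + H)*1 = -1 + H)
y = -61/10 (y = -61/(-1 + 11) = -61/10 ≈ -6.1000)
(Z(6) + y)*(-128) = (6 - 61/10)*(-128) = -⅒*(-128) = 64/5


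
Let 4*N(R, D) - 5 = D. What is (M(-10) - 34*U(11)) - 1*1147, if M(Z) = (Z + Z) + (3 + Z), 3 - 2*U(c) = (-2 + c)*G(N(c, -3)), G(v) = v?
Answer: -2297/2 ≈ -1148.5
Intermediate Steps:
N(R, D) = 5/4 + D/4
U(c) = 2 - c/4 (U(c) = 3/2 - (-2 + c)*(5/4 + (¼)*(-3))/2 = 3/2 - (-2 + c)*(5/4 - ¾)/2 = 3/2 - (-2 + c)/(2*2) = 3/2 - (-1 + c/2)/2 = 3/2 + (½ - c/4) = 2 - c/4)
M(Z) = 3 + 3*Z (M(Z) = 2*Z + (3 + Z) = 3 + 3*Z)
(M(-10) - 34*U(11)) - 1*1147 = ((3 + 3*(-10)) - 34*(2 - ¼*11)) - 1*1147 = ((3 - 30) - 34*(2 - 11/4)) - 1147 = (-27 - 34*(-¾)) - 1147 = (-27 + 51/2) - 1147 = -3/2 - 1147 = -2297/2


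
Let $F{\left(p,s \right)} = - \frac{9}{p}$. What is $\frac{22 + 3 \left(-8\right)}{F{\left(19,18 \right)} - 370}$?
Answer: $\frac{38}{7039} \approx 0.0053985$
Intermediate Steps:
$\frac{22 + 3 \left(-8\right)}{F{\left(19,18 \right)} - 370} = \frac{22 + 3 \left(-8\right)}{- \frac{9}{19} - 370} = \frac{22 - 24}{\left(-9\right) \frac{1}{19} - 370} = - \frac{2}{- \frac{9}{19} - 370} = - \frac{2}{- \frac{7039}{19}} = \left(-2\right) \left(- \frac{19}{7039}\right) = \frac{38}{7039}$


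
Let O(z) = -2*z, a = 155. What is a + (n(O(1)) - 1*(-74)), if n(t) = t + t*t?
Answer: 231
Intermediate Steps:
n(t) = t + t²
a + (n(O(1)) - 1*(-74)) = 155 + ((-2*1)*(1 - 2*1) - 1*(-74)) = 155 + (-2*(1 - 2) + 74) = 155 + (-2*(-1) + 74) = 155 + (2 + 74) = 155 + 76 = 231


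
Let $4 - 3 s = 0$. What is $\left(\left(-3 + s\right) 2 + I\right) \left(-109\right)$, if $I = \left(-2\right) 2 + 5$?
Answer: $\frac{763}{3} \approx 254.33$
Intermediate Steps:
$s = \frac{4}{3}$ ($s = \frac{4}{3} - 0 = \frac{4}{3} + 0 = \frac{4}{3} \approx 1.3333$)
$I = 1$ ($I = -4 + 5 = 1$)
$\left(\left(-3 + s\right) 2 + I\right) \left(-109\right) = \left(\left(-3 + \frac{4}{3}\right) 2 + 1\right) \left(-109\right) = \left(\left(- \frac{5}{3}\right) 2 + 1\right) \left(-109\right) = \left(- \frac{10}{3} + 1\right) \left(-109\right) = \left(- \frac{7}{3}\right) \left(-109\right) = \frac{763}{3}$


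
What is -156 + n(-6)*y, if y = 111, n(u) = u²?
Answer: 3840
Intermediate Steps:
-156 + n(-6)*y = -156 + (-6)²*111 = -156 + 36*111 = -156 + 3996 = 3840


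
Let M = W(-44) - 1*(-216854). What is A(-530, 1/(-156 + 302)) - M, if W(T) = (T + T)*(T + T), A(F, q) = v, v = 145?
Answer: -224453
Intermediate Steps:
A(F, q) = 145
W(T) = 4*T² (W(T) = (2*T)*(2*T) = 4*T²)
M = 224598 (M = 4*(-44)² - 1*(-216854) = 4*1936 + 216854 = 7744 + 216854 = 224598)
A(-530, 1/(-156 + 302)) - M = 145 - 1*224598 = 145 - 224598 = -224453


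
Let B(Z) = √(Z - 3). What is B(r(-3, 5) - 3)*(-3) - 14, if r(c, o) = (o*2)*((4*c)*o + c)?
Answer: -14 - 6*I*√159 ≈ -14.0 - 75.657*I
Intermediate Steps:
r(c, o) = 2*o*(c + 4*c*o) (r(c, o) = (2*o)*(4*c*o + c) = (2*o)*(c + 4*c*o) = 2*o*(c + 4*c*o))
B(Z) = √(-3 + Z)
B(r(-3, 5) - 3)*(-3) - 14 = √(-3 + (2*(-3)*5*(1 + 4*5) - 3))*(-3) - 14 = √(-3 + (2*(-3)*5*(1 + 20) - 3))*(-3) - 14 = √(-3 + (2*(-3)*5*21 - 3))*(-3) - 14 = √(-3 + (-630 - 3))*(-3) - 14 = √(-3 - 633)*(-3) - 14 = √(-636)*(-3) - 14 = (2*I*√159)*(-3) - 14 = -6*I*√159 - 14 = -14 - 6*I*√159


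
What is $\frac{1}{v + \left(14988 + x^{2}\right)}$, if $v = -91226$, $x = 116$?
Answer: $- \frac{1}{62782} \approx -1.5928 \cdot 10^{-5}$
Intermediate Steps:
$\frac{1}{v + \left(14988 + x^{2}\right)} = \frac{1}{-91226 + \left(14988 + 116^{2}\right)} = \frac{1}{-91226 + \left(14988 + 13456\right)} = \frac{1}{-91226 + 28444} = \frac{1}{-62782} = - \frac{1}{62782}$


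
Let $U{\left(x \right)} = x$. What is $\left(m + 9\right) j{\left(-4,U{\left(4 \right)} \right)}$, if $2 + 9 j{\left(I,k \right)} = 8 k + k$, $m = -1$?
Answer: $\frac{272}{9} \approx 30.222$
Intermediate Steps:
$j{\left(I,k \right)} = - \frac{2}{9} + k$ ($j{\left(I,k \right)} = - \frac{2}{9} + \frac{8 k + k}{9} = - \frac{2}{9} + \frac{9 k}{9} = - \frac{2}{9} + k$)
$\left(m + 9\right) j{\left(-4,U{\left(4 \right)} \right)} = \left(-1 + 9\right) \left(- \frac{2}{9} + 4\right) = 8 \cdot \frac{34}{9} = \frac{272}{9}$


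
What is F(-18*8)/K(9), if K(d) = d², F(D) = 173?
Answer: 173/81 ≈ 2.1358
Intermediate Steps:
F(-18*8)/K(9) = 173/(9²) = 173/81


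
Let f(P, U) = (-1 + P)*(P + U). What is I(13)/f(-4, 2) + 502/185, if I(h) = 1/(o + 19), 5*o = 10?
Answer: 21121/7770 ≈ 2.7183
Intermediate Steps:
o = 2 (o = (⅕)*10 = 2)
I(h) = 1/21 (I(h) = 1/(2 + 19) = 1/21)
I(13)/f(-4, 2) + 502/185 = 1/(21*((-4)² - 1*(-4) - 1*2 - 4*2)) + 502/185 = 1/(21*(16 + 4 - 2 - 8)) + 502*(1/185) = (1/21)/10 + 502/185 = (1/21)*(⅒) + 502/185 = 1/210 + 502/185 = 21121/7770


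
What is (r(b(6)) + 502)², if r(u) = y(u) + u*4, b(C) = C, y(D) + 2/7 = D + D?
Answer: 14167696/49 ≈ 2.8914e+5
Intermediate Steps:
y(D) = -2/7 + 2*D (y(D) = -2/7 + (D + D) = -2/7 + 2*D)
r(u) = -2/7 + 6*u (r(u) = (-2/7 + 2*u) + u*4 = (-2/7 + 2*u) + 4*u = -2/7 + 6*u)
(r(b(6)) + 502)² = ((-2/7 + 6*6) + 502)² = ((-2/7 + 36) + 502)² = (250/7 + 502)² = (3764/7)² = 14167696/49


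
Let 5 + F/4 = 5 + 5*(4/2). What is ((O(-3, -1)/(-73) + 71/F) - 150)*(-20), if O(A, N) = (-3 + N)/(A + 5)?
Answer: 432737/146 ≈ 2964.0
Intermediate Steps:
O(A, N) = (-3 + N)/(5 + A)
F = 40 (F = -20 + 4*(5 + 5*(4/2)) = -20 + 4*(5 + 5*(4*(½))) = -20 + 4*(5 + 5*2) = -20 + 4*(5 + 10) = -20 + 4*15 = -20 + 60 = 40)
((O(-3, -1)/(-73) + 71/F) - 150)*(-20) = ((((-3 - 1)/(5 - 3))/(-73) + 71/40) - 150)*(-20) = (((-4/2)*(-1/73) + 71*(1/40)) - 150)*(-20) = ((((½)*(-4))*(-1/73) + 71/40) - 150)*(-20) = ((-2*(-1/73) + 71/40) - 150)*(-20) = ((2/73 + 71/40) - 150)*(-20) = (5263/2920 - 150)*(-20) = -432737/2920*(-20) = 432737/146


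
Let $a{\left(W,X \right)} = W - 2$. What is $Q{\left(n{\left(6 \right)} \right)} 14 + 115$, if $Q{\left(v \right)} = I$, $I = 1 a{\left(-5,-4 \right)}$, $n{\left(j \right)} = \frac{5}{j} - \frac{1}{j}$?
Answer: $17$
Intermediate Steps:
$n{\left(j \right)} = \frac{4}{j}$
$a{\left(W,X \right)} = -2 + W$
$I = -7$ ($I = 1 \left(-2 - 5\right) = 1 \left(-7\right) = -7$)
$Q{\left(v \right)} = -7$
$Q{\left(n{\left(6 \right)} \right)} 14 + 115 = \left(-7\right) 14 + 115 = -98 + 115 = 17$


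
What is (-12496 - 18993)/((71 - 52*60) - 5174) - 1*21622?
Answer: -177766217/8223 ≈ -21618.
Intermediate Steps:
(-12496 - 18993)/((71 - 52*60) - 5174) - 1*21622 = -31489/((71 - 3120) - 5174) - 21622 = -31489/(-3049 - 5174) - 21622 = -31489/(-8223) - 21622 = -31489*(-1/8223) - 21622 = 31489/8223 - 21622 = -177766217/8223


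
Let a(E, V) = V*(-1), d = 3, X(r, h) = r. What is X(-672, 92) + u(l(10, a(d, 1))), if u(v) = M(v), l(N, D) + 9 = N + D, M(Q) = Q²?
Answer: -672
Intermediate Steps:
a(E, V) = -V
l(N, D) = -9 + D + N (l(N, D) = -9 + (N + D) = -9 + (D + N) = -9 + D + N)
u(v) = v²
X(-672, 92) + u(l(10, a(d, 1))) = -672 + (-9 - 1*1 + 10)² = -672 + (-9 - 1 + 10)² = -672 + 0² = -672 + 0 = -672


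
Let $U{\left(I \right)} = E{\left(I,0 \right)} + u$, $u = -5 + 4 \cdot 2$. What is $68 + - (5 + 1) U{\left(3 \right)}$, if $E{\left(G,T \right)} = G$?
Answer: $32$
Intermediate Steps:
$u = 3$ ($u = -5 + 8 = 3$)
$U{\left(I \right)} = 3 + I$ ($U{\left(I \right)} = I + 3 = 3 + I$)
$68 + - (5 + 1) U{\left(3 \right)} = 68 + - (5 + 1) \left(3 + 3\right) = 68 + \left(-1\right) 6 \cdot 6 = 68 - 36 = 32$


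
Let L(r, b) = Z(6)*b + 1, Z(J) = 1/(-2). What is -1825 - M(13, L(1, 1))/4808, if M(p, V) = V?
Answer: -17549201/9616 ≈ -1825.0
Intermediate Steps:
Z(J) = -½
L(r, b) = 1 - b/2 (L(r, b) = -b/2 + 1 = 1 - b/2)
-1825 - M(13, L(1, 1))/4808 = -1825 - (1 - ½*1)/4808 = -1825 - (1 - ½)/4808 = -1825 - 1/(2*4808) = -1825 - 1*1/9616 = -1825 - 1/9616 = -17549201/9616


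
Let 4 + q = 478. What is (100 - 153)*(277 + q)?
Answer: -39803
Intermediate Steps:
q = 474 (q = -4 + 478 = 474)
(100 - 153)*(277 + q) = (100 - 153)*(277 + 474) = -53*751 = -39803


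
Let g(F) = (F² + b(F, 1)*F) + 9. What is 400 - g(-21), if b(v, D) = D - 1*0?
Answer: -29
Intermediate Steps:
b(v, D) = D (b(v, D) = D + 0 = D)
g(F) = 9 + F + F² (g(F) = (F² + 1*F) + 9 = (F² + F) + 9 = (F + F²) + 9 = 9 + F + F²)
400 - g(-21) = 400 - (9 - 21 + (-21)²) = 400 - (9 - 21 + 441) = 400 - 1*429 = 400 - 429 = -29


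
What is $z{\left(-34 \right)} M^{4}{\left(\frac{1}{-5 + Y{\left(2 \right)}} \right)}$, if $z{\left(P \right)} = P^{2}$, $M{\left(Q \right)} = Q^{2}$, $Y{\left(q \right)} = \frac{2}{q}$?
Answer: $\frac{289}{16384} \approx 0.017639$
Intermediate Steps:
$z{\left(-34 \right)} M^{4}{\left(\frac{1}{-5 + Y{\left(2 \right)}} \right)} = \left(-34\right)^{2} \left(\left(\frac{1}{-5 + \frac{2}{2}}\right)^{2}\right)^{4} = 1156 \left(\left(\frac{1}{-5 + 2 \cdot \frac{1}{2}}\right)^{2}\right)^{4} = 1156 \left(\left(\frac{1}{-5 + 1}\right)^{2}\right)^{4} = 1156 \left(\left(\frac{1}{-4}\right)^{2}\right)^{4} = 1156 \left(\left(- \frac{1}{4}\right)^{2}\right)^{4} = \frac{1156}{65536} = 1156 \cdot \frac{1}{65536} = \frac{289}{16384}$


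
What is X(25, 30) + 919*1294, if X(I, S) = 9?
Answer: 1189195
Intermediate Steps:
X(25, 30) + 919*1294 = 9 + 919*1294 = 9 + 1189186 = 1189195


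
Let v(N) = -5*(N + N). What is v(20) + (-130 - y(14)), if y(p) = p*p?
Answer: -526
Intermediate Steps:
v(N) = -10*N
y(p) = p**2
v(20) + (-130 - y(14)) = -10*20 + (-130 - 1*14**2) = -200 + (-130 - 1*196) = -200 + (-130 - 196) = -200 - 326 = -526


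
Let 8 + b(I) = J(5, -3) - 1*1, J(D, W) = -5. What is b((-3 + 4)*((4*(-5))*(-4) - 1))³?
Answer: -2744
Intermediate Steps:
b(I) = -14 (b(I) = -8 + (-5 - 1*1) = -8 + (-5 - 1) = -8 - 6 = -14)
b((-3 + 4)*((4*(-5))*(-4) - 1))³ = (-14)³ = -2744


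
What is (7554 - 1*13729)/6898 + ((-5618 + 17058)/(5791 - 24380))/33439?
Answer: -3838443914045/4287780044758 ≈ -0.89521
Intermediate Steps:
(7554 - 1*13729)/6898 + ((-5618 + 17058)/(5791 - 24380))/33439 = (7554 - 13729)*(1/6898) + (11440/(-18589))*(1/33439) = -6175*1/6898 + (11440*(-1/18589))*(1/33439) = -6175/6898 - 11440/18589*1/33439 = -6175/6898 - 11440/621597571 = -3838443914045/4287780044758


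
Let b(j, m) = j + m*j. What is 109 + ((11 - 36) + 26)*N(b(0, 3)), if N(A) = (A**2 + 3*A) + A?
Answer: 109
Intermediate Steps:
b(j, m) = j + j*m
N(A) = A**2 + 4*A
109 + ((11 - 36) + 26)*N(b(0, 3)) = 109 + ((11 - 36) + 26)*((0*(1 + 3))*(4 + 0*(1 + 3))) = 109 + (-25 + 26)*((0*4)*(4 + 0*4)) = 109 + 1*(0*(4 + 0)) = 109 + 1*(0*4) = 109 + 1*0 = 109 + 0 = 109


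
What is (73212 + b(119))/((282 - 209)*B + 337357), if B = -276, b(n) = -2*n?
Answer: 72974/317209 ≈ 0.23005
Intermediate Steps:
(73212 + b(119))/((282 - 209)*B + 337357) = (73212 - 2*119)/((282 - 209)*(-276) + 337357) = (73212 - 238)/(73*(-276) + 337357) = 72974/(-20148 + 337357) = 72974/317209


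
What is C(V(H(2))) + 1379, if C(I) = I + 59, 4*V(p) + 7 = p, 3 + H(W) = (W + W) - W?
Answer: 1436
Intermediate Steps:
H(W) = -3 + W (H(W) = -3 + ((W + W) - W) = -3 + (2*W - W) = -3 + W)
V(p) = -7/4 + p/4
C(I) = 59 + I
C(V(H(2))) + 1379 = (59 + (-7/4 + (-3 + 2)/4)) + 1379 = (59 + (-7/4 + (¼)*(-1))) + 1379 = (59 + (-7/4 - ¼)) + 1379 = (59 - 2) + 1379 = 57 + 1379 = 1436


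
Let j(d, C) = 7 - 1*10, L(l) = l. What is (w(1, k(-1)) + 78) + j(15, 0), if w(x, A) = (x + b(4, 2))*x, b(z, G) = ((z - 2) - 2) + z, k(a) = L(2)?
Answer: 80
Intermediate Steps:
j(d, C) = -3 (j(d, C) = 7 - 10 = -3)
k(a) = 2
b(z, G) = -4 + 2*z (b(z, G) = ((-2 + z) - 2) + z = (-4 + z) + z = -4 + 2*z)
w(x, A) = x*(4 + x) (w(x, A) = (x + (-4 + 2*4))*x = (x + (-4 + 8))*x = (x + 4)*x = (4 + x)*x = x*(4 + x))
(w(1, k(-1)) + 78) + j(15, 0) = (1*(4 + 1) + 78) - 3 = (1*5 + 78) - 3 = (5 + 78) - 3 = 83 - 3 = 80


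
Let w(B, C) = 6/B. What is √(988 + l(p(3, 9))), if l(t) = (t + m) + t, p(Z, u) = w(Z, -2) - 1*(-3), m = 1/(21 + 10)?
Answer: √959109/31 ≈ 31.592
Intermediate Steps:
m = 1/31 ≈ 0.032258
p(Z, u) = 3 + 6/Z (p(Z, u) = 6/Z - 1*(-3) = 6/Z + 3 = 3 + 6/Z)
l(t) = 1/31 + 2*t (l(t) = (t + 1/31) + t = (1/31 + t) + t = 1/31 + 2*t)
√(988 + l(p(3, 9))) = √(988 + (1/31 + 2*(3 + 6/3))) = √(988 + (1/31 + 2*(3 + 6*(⅓)))) = √(988 + (1/31 + 2*(3 + 2))) = √(988 + (1/31 + 2*5)) = √(988 + (1/31 + 10)) = √(988 + 311/31) = √(30939/31) = √959109/31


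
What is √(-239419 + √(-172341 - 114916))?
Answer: √(-239419 + I*√287257) ≈ 0.5477 + 489.3*I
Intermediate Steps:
√(-239419 + √(-172341 - 114916)) = √(-239419 + √(-287257)) = √(-239419 + I*√287257)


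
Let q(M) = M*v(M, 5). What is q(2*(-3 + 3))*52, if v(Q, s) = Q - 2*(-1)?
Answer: 0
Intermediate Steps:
v(Q, s) = 2 + Q (v(Q, s) = Q + 2 = 2 + Q)
q(M) = M*(2 + M)
q(2*(-3 + 3))*52 = ((2*(-3 + 3))*(2 + 2*(-3 + 3)))*52 = ((2*0)*(2 + 2*0))*52 = (0*(2 + 0))*52 = (0*2)*52 = 0*52 = 0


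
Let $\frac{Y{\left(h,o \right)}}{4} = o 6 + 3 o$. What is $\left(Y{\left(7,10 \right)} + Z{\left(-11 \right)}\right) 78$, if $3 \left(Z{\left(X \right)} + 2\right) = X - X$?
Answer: $27924$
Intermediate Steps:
$Z{\left(X \right)} = -2$ ($Z{\left(X \right)} = -2 + \frac{X - X}{3} = -2 + \frac{1}{3} \cdot 0 = -2 + 0 = -2$)
$Y{\left(h,o \right)} = 36 o$ ($Y{\left(h,o \right)} = 4 \left(o 6 + 3 o\right) = 4 \left(6 o + 3 o\right) = 4 \cdot 9 o = 36 o$)
$\left(Y{\left(7,10 \right)} + Z{\left(-11 \right)}\right) 78 = \left(36 \cdot 10 - 2\right) 78 = \left(360 - 2\right) 78 = 358 \cdot 78 = 27924$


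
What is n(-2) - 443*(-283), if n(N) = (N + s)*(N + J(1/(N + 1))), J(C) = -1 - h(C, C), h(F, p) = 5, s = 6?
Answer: 125337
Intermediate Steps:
J(C) = -6 (J(C) = -1 - 1*5 = -1 - 5 = -6)
n(N) = (-6 + N)*(6 + N) (n(N) = (N + 6)*(N - 6) = (6 + N)*(-6 + N) = (-6 + N)*(6 + N))
n(-2) - 443*(-283) = (-36 + (-2)²) - 443*(-283) = (-36 + 4) + 125369 = -32 + 125369 = 125337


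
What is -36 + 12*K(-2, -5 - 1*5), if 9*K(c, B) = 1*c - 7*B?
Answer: 164/3 ≈ 54.667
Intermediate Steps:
K(c, B) = -7*B/9 + c/9 (K(c, B) = (1*c - 7*B)/9 = (c - 7*B)/9 = -7*B/9 + c/9)
-36 + 12*K(-2, -5 - 1*5) = -36 + 12*(-7*(-5 - 1*5)/9 + (1/9)*(-2)) = -36 + 12*(-7*(-5 - 5)/9 - 2/9) = -36 + 12*(-7/9*(-10) - 2/9) = -36 + 12*(70/9 - 2/9) = -36 + 12*(68/9) = -36 + 272/3 = 164/3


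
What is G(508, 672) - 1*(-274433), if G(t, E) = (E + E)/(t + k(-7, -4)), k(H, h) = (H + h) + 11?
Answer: 34853327/127 ≈ 2.7444e+5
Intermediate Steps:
k(H, h) = 11 + H + h
G(t, E) = 2*E/t (G(t, E) = (E + E)/(t + (11 - 7 - 4)) = (2*E)/(t + 0) = (2*E)/t = 2*E/t)
G(508, 672) - 1*(-274433) = 2*672/508 - 1*(-274433) = 2*672*(1/508) + 274433 = 336/127 + 274433 = 34853327/127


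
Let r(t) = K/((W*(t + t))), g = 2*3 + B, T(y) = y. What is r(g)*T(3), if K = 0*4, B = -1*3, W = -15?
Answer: 0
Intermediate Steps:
B = -3
K = 0
g = 3 (g = 2*3 - 3 = 6 - 3 = 3)
r(t) = 0 (r(t) = 0/((-15*(t + t))) = 0/((-30*t)) = 0*(-1/(30*t)) = 0)
r(g)*T(3) = 0*3 = 0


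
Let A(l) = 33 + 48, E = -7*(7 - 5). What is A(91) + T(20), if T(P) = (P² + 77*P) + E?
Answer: 2007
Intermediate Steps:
E = -14 (E = -7*2 = -14)
T(P) = -14 + P² + 77*P (T(P) = (P² + 77*P) - 14 = -14 + P² + 77*P)
A(l) = 81
A(91) + T(20) = 81 + (-14 + 20² + 77*20) = 81 + (-14 + 400 + 1540) = 81 + 1926 = 2007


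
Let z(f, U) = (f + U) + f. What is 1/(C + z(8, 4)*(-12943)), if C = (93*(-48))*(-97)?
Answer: 1/174148 ≈ 5.7422e-6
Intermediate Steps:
C = 433008 (C = -4464*(-97) = 433008)
z(f, U) = U + 2*f (z(f, U) = (U + f) + f = U + 2*f)
1/(C + z(8, 4)*(-12943)) = 1/(433008 + (4 + 2*8)*(-12943)) = 1/(433008 + (4 + 16)*(-12943)) = 1/(433008 + 20*(-12943)) = 1/(433008 - 258860) = 1/174148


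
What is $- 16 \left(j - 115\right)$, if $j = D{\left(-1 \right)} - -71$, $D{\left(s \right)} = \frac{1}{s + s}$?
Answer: $712$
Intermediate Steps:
$D{\left(s \right)} = \frac{1}{2 s}$
$j = \frac{141}{2}$ ($j = \frac{1}{2 \left(-1\right)} - -71 = \frac{1}{2} \left(-1\right) + 71 = - \frac{1}{2} + 71 = \frac{141}{2} \approx 70.5$)
$- 16 \left(j - 115\right) = - 16 \left(\frac{141}{2} - 115\right) = \left(-16\right) \left(- \frac{89}{2}\right) = 712$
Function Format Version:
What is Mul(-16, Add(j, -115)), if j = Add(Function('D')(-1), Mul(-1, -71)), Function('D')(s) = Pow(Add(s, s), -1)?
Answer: 712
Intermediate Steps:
Function('D')(s) = Mul(Rational(1, 2), Pow(s, -1)) (Function('D')(s) = Pow(Mul(2, s), -1) = Mul(Rational(1, 2), Pow(s, -1)))
j = Rational(141, 2) (j = Add(Mul(Rational(1, 2), Pow(-1, -1)), Mul(-1, -71)) = Add(Mul(Rational(1, 2), -1), 71) = Add(Rational(-1, 2), 71) = Rational(141, 2) ≈ 70.500)
Mul(-16, Add(j, -115)) = Mul(-16, Add(Rational(141, 2), -115)) = Mul(-16, Rational(-89, 2)) = 712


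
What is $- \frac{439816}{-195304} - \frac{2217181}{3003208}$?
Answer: $\frac{110979326463}{73317316904} \approx 1.5137$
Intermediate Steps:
$- \frac{439816}{-195304} - \frac{2217181}{3003208} = \left(-439816\right) \left(- \frac{1}{195304}\right) - \frac{2217181}{3003208} = \frac{54977}{24413} - \frac{2217181}{3003208} = \frac{110979326463}{73317316904}$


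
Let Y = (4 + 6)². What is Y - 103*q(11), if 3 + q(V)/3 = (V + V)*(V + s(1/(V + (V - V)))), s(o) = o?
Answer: -74369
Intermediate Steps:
q(V) = -9 + 6*V*(V + 1/V) (q(V) = -9 + 3*((V + V)*(V + 1/(V + (V - V)))) = -9 + 3*((2*V)*(V + 1/(V + 0))) = -9 + 3*((2*V)*(V + 1/V)) = -9 + 3*(2*V*(V + 1/V)) = -9 + 6*V*(V + 1/V))
Y = 100 (Y = 10² = 100)
Y - 103*q(11) = 100 - 103*(-3 + 6*11²) = 100 - 103*(-3 + 6*121) = 100 - 103*(-3 + 726) = 100 - 103*723 = 100 - 74469 = -74369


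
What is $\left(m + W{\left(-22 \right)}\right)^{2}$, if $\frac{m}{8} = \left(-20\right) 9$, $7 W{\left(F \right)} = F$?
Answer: $\frac{102050404}{49} \approx 2.0827 \cdot 10^{6}$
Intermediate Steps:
$W{\left(F \right)} = \frac{F}{7}$
$m = -1440$ ($m = 8 \left(\left(-20\right) 9\right) = 8 \left(-180\right) = -1440$)
$\left(m + W{\left(-22 \right)}\right)^{2} = \left(-1440 + \frac{1}{7} \left(-22\right)\right)^{2} = \left(-1440 - \frac{22}{7}\right)^{2} = \left(- \frac{10102}{7}\right)^{2} = \frac{102050404}{49}$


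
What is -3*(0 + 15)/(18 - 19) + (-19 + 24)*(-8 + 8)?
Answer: 45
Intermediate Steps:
-3*(0 + 15)/(18 - 19) + (-19 + 24)*(-8 + 8) = -45/(-1) + 5*0 = -45*(-1) + 0 = -3*(-15) + 0 = 45 + 0 = 45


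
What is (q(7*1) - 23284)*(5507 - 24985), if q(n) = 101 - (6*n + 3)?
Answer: 452434984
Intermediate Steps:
q(n) = 98 - 6*n (q(n) = 101 - (3 + 6*n) = 101 + (-3 - 6*n) = 98 - 6*n)
(q(7*1) - 23284)*(5507 - 24985) = ((98 - 42) - 23284)*(5507 - 24985) = ((98 - 6*7) - 23284)*(-19478) = ((98 - 42) - 23284)*(-19478) = (56 - 23284)*(-19478) = -23228*(-19478) = 452434984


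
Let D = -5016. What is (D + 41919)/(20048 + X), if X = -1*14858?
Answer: 12301/1730 ≈ 7.1104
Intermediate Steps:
X = -14858
(D + 41919)/(20048 + X) = (-5016 + 41919)/(20048 - 14858) = 36903/5190 = 36903*(1/5190) = 12301/1730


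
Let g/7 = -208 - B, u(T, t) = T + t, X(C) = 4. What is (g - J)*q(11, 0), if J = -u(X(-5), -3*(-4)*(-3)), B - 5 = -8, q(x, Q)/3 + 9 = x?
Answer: -8802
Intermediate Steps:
q(x, Q) = -27 + 3*x
B = -3 (B = 5 - 8 = -3)
J = 32 (J = -(4 - 3*(-4)*(-3)) = -(4 + 12*(-3)) = -(4 - 36) = -1*(-32) = 32)
g = -1435 (g = 7*(-208 - 1*(-3)) = 7*(-208 + 3) = 7*(-205) = -1435)
(g - J)*q(11, 0) = (-1435 - 1*32)*(-27 + 3*11) = (-1435 - 32)*(-27 + 33) = -1467*6 = -8802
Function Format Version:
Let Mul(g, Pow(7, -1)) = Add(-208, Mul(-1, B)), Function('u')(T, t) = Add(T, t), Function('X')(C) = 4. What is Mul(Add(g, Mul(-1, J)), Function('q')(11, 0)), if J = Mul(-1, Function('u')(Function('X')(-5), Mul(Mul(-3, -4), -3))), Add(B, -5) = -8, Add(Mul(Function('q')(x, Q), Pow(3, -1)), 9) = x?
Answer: -8802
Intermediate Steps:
Function('q')(x, Q) = Add(-27, Mul(3, x))
B = -3 (B = Add(5, -8) = -3)
J = 32 (J = Mul(-1, Add(4, Mul(Mul(-3, -4), -3))) = Mul(-1, Add(4, Mul(12, -3))) = Mul(-1, Add(4, -36)) = Mul(-1, -32) = 32)
g = -1435 (g = Mul(7, Add(-208, Mul(-1, -3))) = Mul(7, Add(-208, 3)) = Mul(7, -205) = -1435)
Mul(Add(g, Mul(-1, J)), Function('q')(11, 0)) = Mul(Add(-1435, Mul(-1, 32)), Add(-27, Mul(3, 11))) = Mul(Add(-1435, -32), Add(-27, 33)) = Mul(-1467, 6) = -8802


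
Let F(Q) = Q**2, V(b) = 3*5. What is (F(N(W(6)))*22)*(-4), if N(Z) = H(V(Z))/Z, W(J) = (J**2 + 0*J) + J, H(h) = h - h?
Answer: 0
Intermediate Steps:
V(b) = 15
H(h) = 0
W(J) = J + J**2 (W(J) = (J**2 + 0) + J = J**2 + J = J + J**2)
N(Z) = 0 (N(Z) = 0/Z = 0)
(F(N(W(6)))*22)*(-4) = (0**2*22)*(-4) = (0*22)*(-4) = 0*(-4) = 0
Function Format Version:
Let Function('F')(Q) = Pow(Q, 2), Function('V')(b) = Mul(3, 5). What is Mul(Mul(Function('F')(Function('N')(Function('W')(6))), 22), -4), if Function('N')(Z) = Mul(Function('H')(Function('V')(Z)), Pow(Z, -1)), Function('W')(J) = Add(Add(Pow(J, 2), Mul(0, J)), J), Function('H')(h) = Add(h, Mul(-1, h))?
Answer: 0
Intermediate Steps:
Function('V')(b) = 15
Function('H')(h) = 0
Function('W')(J) = Add(J, Pow(J, 2)) (Function('W')(J) = Add(Add(Pow(J, 2), 0), J) = Add(Pow(J, 2), J) = Add(J, Pow(J, 2)))
Function('N')(Z) = 0 (Function('N')(Z) = Mul(0, Pow(Z, -1)) = 0)
Mul(Mul(Function('F')(Function('N')(Function('W')(6))), 22), -4) = Mul(Mul(Pow(0, 2), 22), -4) = Mul(Mul(0, 22), -4) = Mul(0, -4) = 0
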